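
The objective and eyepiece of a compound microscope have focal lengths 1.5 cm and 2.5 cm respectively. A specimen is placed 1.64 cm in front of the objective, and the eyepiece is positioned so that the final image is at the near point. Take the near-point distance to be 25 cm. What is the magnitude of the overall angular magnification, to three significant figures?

118

Objective: 1/d_i = 1/f_obj - 1/d_o = 1/1.5 - 1/1.64 = 0.05691 cm^-1, so d_i = 17.571 cm.
m_obj = -d_i/d_o = -17.571/1.64 = -10.714.
Eyepiece angular magnification (image at near point): M_eye = 1 + D/f_e = 1 + 25/2.5 = 11.000.
Overall M = m_obj x M_eye = (-10.714)(11.000) = -117.86.
|M| = 117.86.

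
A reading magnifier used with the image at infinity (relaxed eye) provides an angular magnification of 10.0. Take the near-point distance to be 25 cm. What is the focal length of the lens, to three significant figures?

2.50 cm

For the image at infinity, M = D/f.
f = D/M = 25/10.0 = 2.500 cm.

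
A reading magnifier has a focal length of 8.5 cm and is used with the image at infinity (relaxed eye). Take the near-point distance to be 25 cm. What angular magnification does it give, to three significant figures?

2.94

M = D/f = 25/8.5 = 2.941.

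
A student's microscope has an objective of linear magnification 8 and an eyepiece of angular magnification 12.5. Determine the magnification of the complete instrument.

100

The overall magnification of a compound microscope is the product of the objective and eyepiece magnifications:
M = M_obj x M_eye = 8 x 12.5 = 100.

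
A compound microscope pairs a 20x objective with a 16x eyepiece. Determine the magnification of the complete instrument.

The overall magnification of a compound microscope is the product of the objective and eyepiece magnifications:
M = M_obj x M_eye = 20 x 16 = 320.

320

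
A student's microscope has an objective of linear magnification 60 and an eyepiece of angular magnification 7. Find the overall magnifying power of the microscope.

The overall magnification of a compound microscope is the product of the objective and eyepiece magnifications:
M = M_obj x M_eye = 60 x 7 = 420.

420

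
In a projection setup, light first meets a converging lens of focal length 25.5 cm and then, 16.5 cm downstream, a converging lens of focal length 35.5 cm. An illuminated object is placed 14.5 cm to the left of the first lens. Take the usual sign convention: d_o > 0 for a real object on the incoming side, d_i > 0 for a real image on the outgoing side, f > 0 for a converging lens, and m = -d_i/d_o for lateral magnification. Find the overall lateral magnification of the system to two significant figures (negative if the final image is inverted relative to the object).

-5.6

Applying the thin-lens equation to the first lens, 1/25.5 = 1/14.5 + 1/d_i1, which gives d_i1 = -33.614 cm.
Its lateral magnification is m_1 = -d_i1/d_o1 = -(-33.614)/14.5 = 2.3182.
With d_i1 < 0 the first image is virtual and lies on the object side; the object distance for lens 2 is d_o2 = 16.5 - (-33.614) = 50.114 cm.
Applying the thin-lens equation again with f_2 = 35.5 cm and d_o2 = 50.114 cm gives d_i2 = 121.738 cm.
m_2 = -(121.738)/(50.114) = -2.4292.
The system's lateral magnification is m_1 m_2 = (2.3182)(-2.4292) = -5.6314.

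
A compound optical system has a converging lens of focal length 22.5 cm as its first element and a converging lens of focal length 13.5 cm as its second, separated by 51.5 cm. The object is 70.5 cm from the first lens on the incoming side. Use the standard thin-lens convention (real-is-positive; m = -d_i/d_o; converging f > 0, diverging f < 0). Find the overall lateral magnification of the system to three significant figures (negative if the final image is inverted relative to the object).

1.28

Lens 1: 1/d_i1 = 1/f_1 - 1/d_o1 = 1/22.5 - 1/70.5 = 0.03026 cm^-1, so d_i1 = 33.047 cm.
m_1 = -(33.047)/70.5 = -0.4688.
The intermediate image is 33.047 cm to the right of lens 1, so d_o2 = L - d_i1 = 51.5 - 33.047 = 18.453 cm.
Lens 2: 1/d_i2 = 1/f_2 - 1/d_o2 = 1/13.5 - 1/(18.453) = 0.01988 cm^-1, so d_i2 = 50.295 cm.
m_2 = -(50.295)/(18.453) = -2.7256.
The system's lateral magnification is m_1 m_2 = (-0.4688)(-2.7256) = 1.2776.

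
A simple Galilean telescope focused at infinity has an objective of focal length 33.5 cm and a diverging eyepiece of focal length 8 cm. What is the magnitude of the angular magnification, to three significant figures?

4.19

|M| = f_obj/|f_eye| = 33.5/8 = 4.188.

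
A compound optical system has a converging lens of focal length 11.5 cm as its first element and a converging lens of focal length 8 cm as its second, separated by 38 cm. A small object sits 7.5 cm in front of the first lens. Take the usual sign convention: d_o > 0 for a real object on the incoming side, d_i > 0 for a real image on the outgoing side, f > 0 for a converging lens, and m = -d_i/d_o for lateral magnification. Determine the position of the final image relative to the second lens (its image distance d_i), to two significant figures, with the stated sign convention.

Lens 1: 1/d_i1 = 1/f_1 - 1/d_o1 = 1/11.5 - 1/7.5 = -0.04638 cm^-1, so d_i1 = -21.562 cm.
The intermediate image is virtual, 21.562 cm to the left of lens 1, so d_o2 = L - d_i1 = 38 - (-21.562) = 59.562 cm.
Lens 2: 1/d_i2 = 1/f_2 - 1/d_o2 = 1/8 - 1/(59.562) = 0.10821 cm^-1, so d_i2 = 9.241 cm.

9.2 cm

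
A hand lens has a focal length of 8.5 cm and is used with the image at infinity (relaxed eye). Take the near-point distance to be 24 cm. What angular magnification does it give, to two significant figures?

2.8

M = D/f = 24/8.5 = 2.824.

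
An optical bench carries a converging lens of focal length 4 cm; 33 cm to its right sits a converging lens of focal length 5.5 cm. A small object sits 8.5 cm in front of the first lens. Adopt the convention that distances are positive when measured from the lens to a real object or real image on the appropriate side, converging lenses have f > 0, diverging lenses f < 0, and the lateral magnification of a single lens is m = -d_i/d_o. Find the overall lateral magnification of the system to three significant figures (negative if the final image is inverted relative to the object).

Applying the thin-lens equation to the first lens, 1/4 = 1/8.5 + 1/d_i1, which gives d_i1 = 7.556 cm.
Its lateral magnification is m_1 = -d_i1/d_o1 = -(7.556)/8.5 = -0.8889.
Object distance for lens 2: d_o2 = 33 - 7.556 = 25.444 cm.
Applying the thin-lens equation again with f_2 = 5.5 cm and d_o2 = 25.444 cm gives d_i2 = 7.017 cm.
m_2 = -(7.017)/(25.444) = -0.2758.
Overall magnification: m = m_1 m_2 = 0.2451.

0.245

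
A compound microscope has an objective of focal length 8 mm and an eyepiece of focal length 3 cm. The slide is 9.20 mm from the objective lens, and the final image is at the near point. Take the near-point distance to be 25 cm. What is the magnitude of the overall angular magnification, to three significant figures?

Convert to cm: f_obj = 8 mm = 0.8 cm; d_o = 9.20 mm = 0.92 cm.
Objective: 1/d_i = 1/f_obj - 1/d_o = 1/0.8 - 1/0.92 = 0.16304 cm^-1, so d_i = 6.133 cm.
m_obj = -d_i/d_o = -6.133/0.92 = -6.667.
Eyepiece angular magnification (image at near point): M_eye = 1 + D/f_e = 1 + 25/3 = 9.333.
Overall M = m_obj x M_eye = (-6.667)(9.333) = -62.22.
|M| = 62.22.

62.2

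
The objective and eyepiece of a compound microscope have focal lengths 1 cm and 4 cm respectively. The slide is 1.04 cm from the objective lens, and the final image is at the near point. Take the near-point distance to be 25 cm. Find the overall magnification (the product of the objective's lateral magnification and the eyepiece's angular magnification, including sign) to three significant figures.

Objective: 1/d_i = 1/f_obj - 1/d_o = 1/1 - 1/1.04 = 0.03846 cm^-1, so d_i = 26.000 cm.
m_obj = -d_i/d_o = -26.000/1.04 = -25.000.
Eyepiece angular magnification (image at near point): M_eye = 1 + D/f_e = 1 + 25/4 = 7.250.
Overall M = m_obj x M_eye = (-25.000)(7.250) = -181.25.

-181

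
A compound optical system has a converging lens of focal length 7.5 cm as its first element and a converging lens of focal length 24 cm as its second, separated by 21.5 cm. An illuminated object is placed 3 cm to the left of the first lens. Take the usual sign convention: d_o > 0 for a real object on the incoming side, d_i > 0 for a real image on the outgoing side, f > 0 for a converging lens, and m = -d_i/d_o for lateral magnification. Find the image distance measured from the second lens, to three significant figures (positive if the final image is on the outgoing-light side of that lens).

Lens 1: 1/d_i1 = 1/f_1 - 1/d_o1 = 1/7.5 - 1/3 = -0.20000 cm^-1, so d_i1 = -5.000 cm.
The intermediate image is virtual, 5.000 cm to the left of lens 1, so d_o2 = L - d_i1 = 21.5 - (-5.000) = 26.500 cm.
Lens 2: 1/d_i2 = 1/f_2 - 1/d_o2 = 1/24 - 1/(26.500) = 0.00393 cm^-1, so d_i2 = 254.400 cm.

254 cm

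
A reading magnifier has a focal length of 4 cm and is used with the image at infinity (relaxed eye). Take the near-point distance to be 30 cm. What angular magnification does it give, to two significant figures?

7.5

M = D/f = 30/4 = 7.500.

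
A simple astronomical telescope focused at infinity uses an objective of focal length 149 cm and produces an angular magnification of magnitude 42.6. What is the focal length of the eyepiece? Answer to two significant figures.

3.5 cm

|M| = f_obj/f_eye, so f_eye = f_obj/|M| = 149/42.6 = 3.498 cm.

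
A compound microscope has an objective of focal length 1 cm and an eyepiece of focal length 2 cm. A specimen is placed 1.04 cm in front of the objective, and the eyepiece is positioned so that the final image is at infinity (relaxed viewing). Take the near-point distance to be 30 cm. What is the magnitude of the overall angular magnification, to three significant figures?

Objective: 1/d_i = 1/f_obj - 1/d_o = 1/1 - 1/1.04 = 0.03846 cm^-1, so d_i = 26.000 cm.
m_obj = -d_i/d_o = -26.000/1.04 = -25.000.
Eyepiece angular magnification (image at infinity): M_eye = D/f_e = 30/2 = 15.000.
Overall M = m_obj x M_eye = (-25.000)(15.000) = -375.00.
|M| = 375.00.

375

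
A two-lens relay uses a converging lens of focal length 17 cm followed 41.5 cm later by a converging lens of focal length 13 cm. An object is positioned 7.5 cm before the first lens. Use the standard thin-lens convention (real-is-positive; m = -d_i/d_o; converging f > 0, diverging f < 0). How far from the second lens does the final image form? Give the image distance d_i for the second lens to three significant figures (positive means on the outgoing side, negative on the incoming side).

Applying the thin-lens equation to the first lens, 1/17 = 1/7.5 + 1/d_i1, which gives d_i1 = -13.421 cm.
The intermediate image is virtual, 13.421 cm to the left of lens 1, so d_o2 = L - d_i1 = 41.5 - (-13.421) = 54.921 cm.
Applying the thin-lens equation again with f_2 = 13 cm and d_o2 = 54.921 cm gives d_i2 = 17.031 cm.

17.0 cm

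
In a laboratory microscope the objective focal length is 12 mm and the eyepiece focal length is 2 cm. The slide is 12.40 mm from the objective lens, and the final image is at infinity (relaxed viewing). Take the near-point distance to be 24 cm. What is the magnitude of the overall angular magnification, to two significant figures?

360

Convert to cm: f_obj = 12 mm = 1.2 cm; d_o = 12.40 mm = 1.24 cm.
Objective: 1/d_i = 1/f_obj - 1/d_o = 1/1.2 - 1/1.24 = 0.02688 cm^-1, so d_i = 37.200 cm.
m_obj = -d_i/d_o = -37.200/1.24 = -30.000.
Eyepiece angular magnification (image at infinity): M_eye = D/f_e = 24/2 = 12.000.
Overall M = m_obj x M_eye = (-30.000)(12.000) = -360.00.
|M| = 360.00.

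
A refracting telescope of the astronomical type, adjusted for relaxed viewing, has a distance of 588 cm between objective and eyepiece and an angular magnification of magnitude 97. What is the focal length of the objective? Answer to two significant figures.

580 cm

In normal adjustment the tube length equals f_obj + f_eye and |M| = f_obj/f_eye.
So f_obj = 97 f_eye and 97 f_eye + f_eye = 588 cm, giving f_eye = 588/98 = 6.000 cm and f_obj = 582.000 cm.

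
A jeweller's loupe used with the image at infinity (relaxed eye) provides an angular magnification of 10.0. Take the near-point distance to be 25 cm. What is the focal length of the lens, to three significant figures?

2.50 cm

For the image at infinity, M = D/f.
f = D/M = 25/10.0 = 2.500 cm.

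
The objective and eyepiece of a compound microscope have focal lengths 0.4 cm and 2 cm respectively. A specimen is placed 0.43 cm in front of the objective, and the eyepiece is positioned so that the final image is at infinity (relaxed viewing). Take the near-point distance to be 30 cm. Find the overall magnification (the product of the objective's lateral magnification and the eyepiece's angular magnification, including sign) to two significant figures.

-200

Objective: 1/d_i = 1/f_obj - 1/d_o = 1/0.4 - 1/0.43 = 0.17442 cm^-1, so d_i = 5.733 cm.
m_obj = -d_i/d_o = -5.733/0.43 = -13.333.
Eyepiece angular magnification (image at infinity): M_eye = D/f_e = 30/2 = 15.000.
Overall M = m_obj x M_eye = (-13.333)(15.000) = -200.00.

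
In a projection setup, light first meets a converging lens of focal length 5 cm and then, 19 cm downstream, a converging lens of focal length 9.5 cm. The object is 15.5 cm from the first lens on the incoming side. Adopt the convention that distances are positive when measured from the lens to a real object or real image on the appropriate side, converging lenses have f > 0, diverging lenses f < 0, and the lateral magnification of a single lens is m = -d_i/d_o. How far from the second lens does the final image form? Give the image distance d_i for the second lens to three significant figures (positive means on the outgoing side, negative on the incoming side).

Lens 1: 1/d_i1 = 1/f_1 - 1/d_o1 = 1/5 - 1/15.5 = 0.13548 cm^-1, so d_i1 = 7.381 cm.
Object distance for lens 2: d_o2 = 19 - 7.381 = 11.619 cm.
Lens 2: 1/d_i2 = 1/f_2 - 1/d_o2 = 1/9.5 - 1/(11.619) = 0.01920 cm^-1, so d_i2 = 52.090 cm.

52.1 cm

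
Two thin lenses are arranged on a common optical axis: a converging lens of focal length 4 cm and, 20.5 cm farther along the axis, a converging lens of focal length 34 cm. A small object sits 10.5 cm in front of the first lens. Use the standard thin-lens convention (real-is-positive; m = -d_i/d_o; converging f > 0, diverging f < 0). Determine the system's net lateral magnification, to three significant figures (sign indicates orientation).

Applying the thin-lens equation to the first lens, 1/4 = 1/10.5 + 1/d_i1, which gives d_i1 = 6.462 cm.
Its lateral magnification is m_1 = -d_i1/d_o1 = -(6.462)/10.5 = -0.6154.
Object distance for lens 2: d_o2 = 20.5 - 6.462 = 14.038 cm.
Applying the thin-lens equation again with f_2 = 34 cm and d_o2 = 14.038 cm gives d_i2 = -23.911 cm.
m_2 = -(-23.911)/(14.038) = 1.7033.
Overall magnification: m = m_1 m_2 = -1.0482.

-1.05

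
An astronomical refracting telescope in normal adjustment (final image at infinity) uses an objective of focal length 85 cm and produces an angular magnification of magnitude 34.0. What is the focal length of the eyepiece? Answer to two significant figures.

2.5 cm

|M| = f_obj/f_eye, so f_eye = f_obj/|M| = 85/34.0 = 2.500 cm.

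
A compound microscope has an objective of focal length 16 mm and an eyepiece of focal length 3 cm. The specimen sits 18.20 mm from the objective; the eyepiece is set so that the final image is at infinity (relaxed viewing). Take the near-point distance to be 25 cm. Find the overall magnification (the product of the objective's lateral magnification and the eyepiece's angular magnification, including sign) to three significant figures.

Convert to cm: f_obj = 16 mm = 1.6 cm; d_o = 18.20 mm = 1.82 cm.
Objective: 1/d_i = 1/f_obj - 1/d_o = 1/1.6 - 1/1.82 = 0.07555 cm^-1, so d_i = 13.236 cm.
m_obj = -d_i/d_o = -13.236/1.82 = -7.273.
Eyepiece angular magnification (image at infinity): M_eye = D/f_e = 25/3 = 8.333.
Overall M = m_obj x M_eye = (-7.273)(8.333) = -60.61.

-60.6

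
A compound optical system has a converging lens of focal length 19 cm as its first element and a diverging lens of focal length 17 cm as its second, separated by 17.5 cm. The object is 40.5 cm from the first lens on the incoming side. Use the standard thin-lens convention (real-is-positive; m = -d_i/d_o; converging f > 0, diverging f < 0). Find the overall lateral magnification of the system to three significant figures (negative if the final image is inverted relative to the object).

11.6

Lens 1: 1/d_i1 = 1/f_1 - 1/d_o1 = 1/19 - 1/40.5 = 0.02794 cm^-1, so d_i1 = 35.791 cm.
m_1 = -(35.791)/40.5 = -0.8837.
This image would form 35.791 cm past lens 1, i.e. 18.291 cm beyond lens 2, so it is a virtual object for lens 2: d_o2 = 17.5 - 35.791 = -18.291 cm.
Lens 2: 1/d_i2 = 1/f_2 - 1/d_o2 = 1/(-17) - 1/(-18.291) = -0.00415 cm^-1, so d_i2 = -240.910 cm.
m_2 = -(-240.910)/(-18.291) = -13.1712.
Overall magnification: m = m_1 m_2 = 11.6396.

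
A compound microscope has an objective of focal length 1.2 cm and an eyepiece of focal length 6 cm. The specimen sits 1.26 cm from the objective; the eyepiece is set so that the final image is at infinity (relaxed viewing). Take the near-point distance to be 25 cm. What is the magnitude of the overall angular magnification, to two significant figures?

83

Objective: 1/d_i = 1/f_obj - 1/d_o = 1/1.2 - 1/1.26 = 0.03968 cm^-1, so d_i = 25.200 cm.
m_obj = -d_i/d_o = -25.200/1.26 = -20.000.
Eyepiece angular magnification (image at infinity): M_eye = D/f_e = 25/6 = 4.167.
Overall M = m_obj x M_eye = (-20.000)(4.167) = -83.33.
|M| = 83.33.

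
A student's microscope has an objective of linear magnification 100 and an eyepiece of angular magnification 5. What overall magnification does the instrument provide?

The overall magnification of a compound microscope is the product of the objective and eyepiece magnifications:
M = M_obj x M_eye = 100 x 5 = 500.

500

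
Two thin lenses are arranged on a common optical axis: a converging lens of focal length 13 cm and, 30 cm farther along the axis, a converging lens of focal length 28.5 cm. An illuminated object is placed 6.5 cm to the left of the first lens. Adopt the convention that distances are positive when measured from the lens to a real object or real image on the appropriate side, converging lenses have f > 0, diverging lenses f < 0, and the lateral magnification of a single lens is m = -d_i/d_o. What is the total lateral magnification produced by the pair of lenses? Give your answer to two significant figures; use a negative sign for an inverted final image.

-3.9

Lens 1: 1/d_i1 = 1/f_1 - 1/d_o1 = 1/13 - 1/6.5 = -0.07692 cm^-1, so d_i1 = -13.000 cm.
m_1 = -(-13.000)/6.5 = 2.0000.
With d_i1 < 0 the first image is virtual and lies on the object side; the object distance for lens 2 is d_o2 = 30 - (-13.000) = 43.000 cm.
Lens 2: 1/d_i2 = 1/f_2 - 1/d_o2 = 1/28.5 - 1/(43.000) = 0.01183 cm^-1, so d_i2 = 84.517 cm.
m_2 = -(84.517)/(43.000) = -1.9655.
Total m = m_1 x m_2 = (2.0000)(-1.9655) = -3.9310.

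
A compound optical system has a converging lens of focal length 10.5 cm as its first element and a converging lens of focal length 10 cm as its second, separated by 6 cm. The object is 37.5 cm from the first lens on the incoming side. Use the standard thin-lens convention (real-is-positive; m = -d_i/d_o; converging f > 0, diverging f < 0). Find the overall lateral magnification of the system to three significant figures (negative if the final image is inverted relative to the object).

-0.209

Applying the thin-lens equation to the first lens, 1/10.5 = 1/37.5 + 1/d_i1, which gives d_i1 = 14.583 cm.
Its lateral magnification is m_1 = -d_i1/d_o1 = -(14.583)/37.5 = -0.3889.
Since 14.583 cm > 6 cm, the first image lies past the second lens and serves as a virtual object: d_o2 = L - d_i1 = -8.583 cm.
Applying the thin-lens equation again with f_2 = 10 cm and d_o2 = -8.583 cm gives d_i2 = 4.619 cm.
m_2 = -(4.619)/(-8.583) = 0.5381.
Total m = m_1 x m_2 = (-0.3889)(0.5381) = -0.2093.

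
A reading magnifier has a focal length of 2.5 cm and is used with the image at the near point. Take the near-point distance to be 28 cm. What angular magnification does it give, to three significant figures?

M = 1 + D/f = 1 + 28/2.5 = 12.200.

12.2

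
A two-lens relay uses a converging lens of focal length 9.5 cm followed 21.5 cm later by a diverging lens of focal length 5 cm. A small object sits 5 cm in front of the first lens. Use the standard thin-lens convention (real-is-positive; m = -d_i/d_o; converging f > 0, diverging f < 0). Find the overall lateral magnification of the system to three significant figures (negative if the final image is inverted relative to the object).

0.285

Applying the thin-lens equation to the first lens, 1/9.5 = 1/5 + 1/d_i1, which gives d_i1 = -10.556 cm.
Its lateral magnification is m_1 = -d_i1/d_o1 = -(-10.556)/5 = 2.1111.
The intermediate image is virtual, 10.556 cm to the left of lens 1, so d_o2 = L - d_i1 = 21.5 - (-10.556) = 32.056 cm.
Applying the thin-lens equation again with f_2 = -5 cm and d_o2 = 32.056 cm gives d_i2 = -4.325 cm.
m_2 = -(-4.325)/(32.056) = 0.1349.
Total m = m_1 x m_2 = (2.1111)(0.1349) = 0.2849.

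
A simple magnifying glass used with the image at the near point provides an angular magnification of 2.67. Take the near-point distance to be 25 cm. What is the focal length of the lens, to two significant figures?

For the image at the near point, M = 1 + D/f.
f = D/(M - 1) = 25/(2.67 - 1) = 14.970 cm.

15 cm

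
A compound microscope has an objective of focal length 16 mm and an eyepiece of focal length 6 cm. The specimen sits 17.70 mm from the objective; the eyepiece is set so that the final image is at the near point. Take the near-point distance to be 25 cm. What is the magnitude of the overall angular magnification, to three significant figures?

48.6

Convert to cm: f_obj = 16 mm = 1.6 cm; d_o = 17.70 mm = 1.77 cm.
Objective: 1/d_i = 1/f_obj - 1/d_o = 1/1.6 - 1/1.77 = 0.06003 cm^-1, so d_i = 16.659 cm.
m_obj = -d_i/d_o = -16.659/1.77 = -9.412.
Eyepiece angular magnification (image at near point): M_eye = 1 + D/f_e = 1 + 25/6 = 5.167.
Overall M = m_obj x M_eye = (-9.412)(5.167) = -48.63.
|M| = 48.63.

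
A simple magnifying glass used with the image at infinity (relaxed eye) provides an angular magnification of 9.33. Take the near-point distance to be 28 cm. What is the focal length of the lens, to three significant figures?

3.00 cm

For the image at infinity, M = D/f.
f = D/M = 28/9.33 = 3.001 cm.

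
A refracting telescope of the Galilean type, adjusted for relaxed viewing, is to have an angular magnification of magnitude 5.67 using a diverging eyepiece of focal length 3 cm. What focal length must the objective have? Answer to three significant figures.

|M| = f_obj/|f_eye|, so f_obj = |M| x |f_eye| = 5.67 x 3 = 17.010 cm.

17.0 cm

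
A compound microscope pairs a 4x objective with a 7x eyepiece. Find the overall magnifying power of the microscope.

28

The overall magnification of a compound microscope is the product of the objective and eyepiece magnifications:
M = M_obj x M_eye = 4 x 7 = 28.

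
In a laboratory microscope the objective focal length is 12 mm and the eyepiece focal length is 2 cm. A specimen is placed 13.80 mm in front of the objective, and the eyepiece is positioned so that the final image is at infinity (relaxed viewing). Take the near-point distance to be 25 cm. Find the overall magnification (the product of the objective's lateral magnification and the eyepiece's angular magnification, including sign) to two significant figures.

-83

Convert to cm: f_obj = 12 mm = 1.2 cm; d_o = 13.80 mm = 1.38 cm.
Objective: 1/d_i = 1/f_obj - 1/d_o = 1/1.2 - 1/1.38 = 0.10870 cm^-1, so d_i = 9.200 cm.
m_obj = -d_i/d_o = -9.200/1.38 = -6.667.
Eyepiece angular magnification (image at infinity): M_eye = D/f_e = 25/2 = 12.500.
Overall M = m_obj x M_eye = (-6.667)(12.500) = -83.33.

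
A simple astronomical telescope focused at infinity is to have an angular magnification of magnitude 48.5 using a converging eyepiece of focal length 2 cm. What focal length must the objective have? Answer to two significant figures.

|M| = f_obj/|f_eye|, so f_obj = |M| x |f_eye| = 48.5 x 2 = 97.000 cm.

97 cm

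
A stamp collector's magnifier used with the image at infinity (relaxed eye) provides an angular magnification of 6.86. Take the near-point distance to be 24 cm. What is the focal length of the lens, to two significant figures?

3.5 cm

For the image at infinity, M = D/f.
f = D/M = 24/6.86 = 3.499 cm.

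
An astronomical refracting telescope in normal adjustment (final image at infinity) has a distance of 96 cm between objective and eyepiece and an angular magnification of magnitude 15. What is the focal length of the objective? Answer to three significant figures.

90.0 cm

In normal adjustment the tube length equals f_obj + f_eye and |M| = f_obj/f_eye.
So f_obj = 15 f_eye and 15 f_eye + f_eye = 96 cm, giving f_eye = 96/16 = 6.000 cm and f_obj = 90.000 cm.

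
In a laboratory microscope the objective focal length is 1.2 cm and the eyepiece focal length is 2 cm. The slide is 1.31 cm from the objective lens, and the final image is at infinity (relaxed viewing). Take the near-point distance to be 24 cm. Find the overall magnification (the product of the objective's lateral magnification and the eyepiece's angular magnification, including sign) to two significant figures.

Objective: 1/d_i = 1/f_obj - 1/d_o = 1/1.2 - 1/1.31 = 0.06997 cm^-1, so d_i = 14.291 cm.
m_obj = -d_i/d_o = -14.291/1.31 = -10.909.
Eyepiece angular magnification (image at infinity): M_eye = D/f_e = 24/2 = 12.000.
Overall M = m_obj x M_eye = (-10.909)(12.000) = -130.91.

-130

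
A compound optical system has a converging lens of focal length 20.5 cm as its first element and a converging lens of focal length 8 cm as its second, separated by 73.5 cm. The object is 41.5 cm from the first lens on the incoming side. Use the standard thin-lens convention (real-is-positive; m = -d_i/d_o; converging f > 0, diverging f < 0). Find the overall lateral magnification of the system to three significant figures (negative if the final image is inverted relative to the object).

Applying the thin-lens equation to the first lens, 1/20.5 = 1/41.5 + 1/d_i1, which gives d_i1 = 40.512 cm.
Its lateral magnification is m_1 = -d_i1/d_o1 = -(40.512)/41.5 = -0.9762.
That image sits 32.988 cm in front of the second lens, so d_o2 = 32.988 cm.
Applying the thin-lens equation again with f_2 = 8 cm and d_o2 = 32.988 cm gives d_i2 = 10.561 cm.
m_2 = -(10.561)/(32.988) = -0.3202.
Overall magnification: m = m_1 m_2 = 0.3125.

0.313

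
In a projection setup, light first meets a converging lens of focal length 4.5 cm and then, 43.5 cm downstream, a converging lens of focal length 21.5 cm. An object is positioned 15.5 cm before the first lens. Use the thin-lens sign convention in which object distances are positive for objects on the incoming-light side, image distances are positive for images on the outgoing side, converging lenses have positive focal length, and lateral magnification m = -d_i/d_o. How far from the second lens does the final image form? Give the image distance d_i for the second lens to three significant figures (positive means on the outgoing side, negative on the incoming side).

51.0 cm

Applying the thin-lens equation to the first lens, 1/4.5 = 1/15.5 + 1/d_i1, which gives d_i1 = 6.341 cm.
That image sits 37.159 cm in front of the second lens, so d_o2 = 37.159 cm.
Applying the thin-lens equation again with f_2 = 21.5 cm and d_o2 = 37.159 cm gives d_i2 = 51.020 cm.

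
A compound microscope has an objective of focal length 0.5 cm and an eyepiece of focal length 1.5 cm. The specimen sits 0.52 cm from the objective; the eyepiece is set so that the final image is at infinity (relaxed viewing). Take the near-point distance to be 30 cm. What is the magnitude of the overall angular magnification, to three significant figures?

Objective: 1/d_i = 1/f_obj - 1/d_o = 1/0.5 - 1/0.52 = 0.07692 cm^-1, so d_i = 13.000 cm.
m_obj = -d_i/d_o = -13.000/0.52 = -25.000.
Eyepiece angular magnification (image at infinity): M_eye = D/f_e = 30/1.5 = 20.000.
Overall M = m_obj x M_eye = (-25.000)(20.000) = -500.00.
|M| = 500.00.

500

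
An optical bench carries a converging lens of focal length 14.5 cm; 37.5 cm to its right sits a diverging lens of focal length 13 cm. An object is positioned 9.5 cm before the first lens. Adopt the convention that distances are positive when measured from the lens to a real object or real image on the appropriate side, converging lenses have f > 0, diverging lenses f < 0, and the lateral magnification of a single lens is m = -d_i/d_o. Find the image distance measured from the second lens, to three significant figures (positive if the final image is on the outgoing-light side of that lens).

Applying the thin-lens equation to the first lens, 1/14.5 = 1/9.5 + 1/d_i1, which gives d_i1 = -27.550 cm.
With d_i1 < 0 the first image is virtual and lies on the object side; the object distance for lens 2 is d_o2 = 37.5 - (-27.550) = 65.050 cm.
Applying the thin-lens equation again with f_2 = -13 cm and d_o2 = 65.050 cm gives d_i2 = -10.835 cm.

-10.8 cm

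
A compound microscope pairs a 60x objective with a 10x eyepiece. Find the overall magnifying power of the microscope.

The overall magnification of a compound microscope is the product of the objective and eyepiece magnifications:
M = M_obj x M_eye = 60 x 10 = 600.

600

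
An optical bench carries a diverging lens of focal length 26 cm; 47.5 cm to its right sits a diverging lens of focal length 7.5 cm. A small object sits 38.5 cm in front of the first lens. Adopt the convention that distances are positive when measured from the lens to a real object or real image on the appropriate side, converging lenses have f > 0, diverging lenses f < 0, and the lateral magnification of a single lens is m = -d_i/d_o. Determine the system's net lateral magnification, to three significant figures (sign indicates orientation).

0.0429

First lens: d_i1 = 1/(1/(-26) - 1/38.5) = -15.519 cm.
m_1 = -(-15.519)/38.5 = 0.4031.
With d_i1 < 0 the first image is virtual and lies on the object side; the object distance for lens 2 is d_o2 = 47.5 - (-15.519) = 63.019 cm.
Second lens: d_i2 = 1/(1/(-7.5) - 1/(63.019)) = -6.702 cm.
m_2 = -(-6.702)/(63.019) = 0.1064.
The system's lateral magnification is m_1 m_2 = (0.4031)(0.1064) = 0.0429.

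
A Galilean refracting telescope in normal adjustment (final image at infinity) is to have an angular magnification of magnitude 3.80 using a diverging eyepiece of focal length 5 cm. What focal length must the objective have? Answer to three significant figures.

|M| = f_obj/|f_eye|, so f_obj = |M| x |f_eye| = 3.8 x 5 = 19.000 cm.

19.0 cm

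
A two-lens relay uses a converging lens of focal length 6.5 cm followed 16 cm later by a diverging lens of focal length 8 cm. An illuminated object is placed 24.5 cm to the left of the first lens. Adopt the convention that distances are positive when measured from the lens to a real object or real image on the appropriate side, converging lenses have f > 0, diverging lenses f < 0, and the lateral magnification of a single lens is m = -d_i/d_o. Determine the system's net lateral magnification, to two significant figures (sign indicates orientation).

-0.19

Lens 1: 1/d_i1 = 1/f_1 - 1/d_o1 = 1/6.5 - 1/24.5 = 0.11303 cm^-1, so d_i1 = 8.847 cm.
m_1 = -(8.847)/24.5 = -0.3611.
That image sits 7.153 cm in front of the second lens, so d_o2 = 7.153 cm.
Lens 2: 1/d_i2 = 1/f_2 - 1/d_o2 = 1/(-8) - 1/(7.153) = -0.26481 cm^-1, so d_i2 = -3.776 cm.
m_2 = -(-3.776)/(7.153) = 0.5280.
The system's lateral magnification is m_1 m_2 = (-0.3611)(0.5280) = -0.1907.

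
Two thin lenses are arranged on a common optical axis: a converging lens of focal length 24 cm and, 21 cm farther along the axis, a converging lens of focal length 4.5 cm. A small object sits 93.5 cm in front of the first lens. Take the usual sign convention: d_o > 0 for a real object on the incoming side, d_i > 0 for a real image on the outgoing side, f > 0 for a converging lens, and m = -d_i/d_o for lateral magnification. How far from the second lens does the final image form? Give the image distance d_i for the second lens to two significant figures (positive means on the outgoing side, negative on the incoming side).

3.2 cm

Lens 1: 1/d_i1 = 1/f_1 - 1/d_o1 = 1/24 - 1/93.5 = 0.03097 cm^-1, so d_i1 = 32.288 cm.
Since 32.288 cm > 21 cm, the first image lies past the second lens and serves as a virtual object: d_o2 = L - d_i1 = -11.288 cm.
Lens 2: 1/d_i2 = 1/f_2 - 1/d_o2 = 1/4.5 - 1/(-11.288) = 0.31081 cm^-1, so d_i2 = 3.217 cm.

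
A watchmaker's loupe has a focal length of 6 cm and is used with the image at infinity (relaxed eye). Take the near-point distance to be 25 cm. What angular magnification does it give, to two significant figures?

M = D/f = 25/6 = 4.167.

4.2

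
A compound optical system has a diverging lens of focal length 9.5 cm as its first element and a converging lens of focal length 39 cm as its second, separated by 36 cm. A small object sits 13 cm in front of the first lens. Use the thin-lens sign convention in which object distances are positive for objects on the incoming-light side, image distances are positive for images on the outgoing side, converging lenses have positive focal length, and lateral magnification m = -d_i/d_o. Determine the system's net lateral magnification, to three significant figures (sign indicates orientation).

Lens 1: 1/d_i1 = 1/f_1 - 1/d_o1 = 1/(-9.5) - 1/13 = -0.18219 cm^-1, so d_i1 = -5.489 cm.
m_1 = -(-5.489)/13 = 0.4222.
The intermediate image is virtual, 5.489 cm to the left of lens 1, so d_o2 = L - d_i1 = 36 - (-5.489) = 41.489 cm.
Lens 2: 1/d_i2 = 1/f_2 - 1/d_o2 = 1/39 - 1/(41.489) = 0.00154 cm^-1, so d_i2 = 650.116 cm.
m_2 = -(650.116)/(41.489) = -15.6696.
Total m = m_1 x m_2 = (0.4222)(-15.6696) = -6.6161.

-6.62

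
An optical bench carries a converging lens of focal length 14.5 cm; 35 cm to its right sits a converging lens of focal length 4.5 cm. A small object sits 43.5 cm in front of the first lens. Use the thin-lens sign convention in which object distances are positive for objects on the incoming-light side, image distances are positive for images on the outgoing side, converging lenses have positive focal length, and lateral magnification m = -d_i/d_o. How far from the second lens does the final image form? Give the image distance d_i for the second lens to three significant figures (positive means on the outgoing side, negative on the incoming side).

First lens: d_i1 = 1/(1/14.5 - 1/43.5) = 21.750 cm.
Object distance for lens 2: d_o2 = 35 - 21.750 = 13.250 cm.
Second lens: d_i2 = 1/(1/4.5 - 1/(13.250)) = 6.814 cm.

6.81 cm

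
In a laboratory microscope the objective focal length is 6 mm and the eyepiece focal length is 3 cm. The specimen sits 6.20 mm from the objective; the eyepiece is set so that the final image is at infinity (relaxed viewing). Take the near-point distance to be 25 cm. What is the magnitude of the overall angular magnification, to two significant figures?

Convert to cm: f_obj = 6 mm = 0.6 cm; d_o = 6.20 mm = 0.62 cm.
Objective: 1/d_i = 1/f_obj - 1/d_o = 1/0.6 - 1/0.62 = 0.05376 cm^-1, so d_i = 18.600 cm.
m_obj = -d_i/d_o = -18.600/0.62 = -30.000.
Eyepiece angular magnification (image at infinity): M_eye = D/f_e = 25/3 = 8.333.
Overall M = m_obj x M_eye = (-30.000)(8.333) = -250.00.
|M| = 250.00.

250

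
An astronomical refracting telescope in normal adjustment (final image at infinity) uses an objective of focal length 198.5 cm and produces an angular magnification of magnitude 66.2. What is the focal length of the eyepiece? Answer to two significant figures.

3.0 cm

|M| = f_obj/f_eye, so f_eye = f_obj/|M| = 198.5/66.2 = 2.998 cm.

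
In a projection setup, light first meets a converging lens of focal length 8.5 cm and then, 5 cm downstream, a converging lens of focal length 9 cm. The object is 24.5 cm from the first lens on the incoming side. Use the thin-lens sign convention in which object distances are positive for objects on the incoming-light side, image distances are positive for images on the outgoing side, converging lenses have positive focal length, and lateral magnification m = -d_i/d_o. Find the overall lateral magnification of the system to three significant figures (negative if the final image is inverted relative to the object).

First lens: d_i1 = 1/(1/8.5 - 1/24.5) = 13.016 cm.
m_1 = -(13.016)/24.5 = -0.5312.
This image would form 13.016 cm past lens 1, i.e. 8.016 cm beyond lens 2, so it is a virtual object for lens 2: d_o2 = 5 - 13.016 = -8.016 cm.
Second lens: d_i2 = 1/(1/9 - 1/(-8.016)) = 4.240 cm.
m_2 = -(4.240)/(-8.016) = 0.5289.
The system's lateral magnification is m_1 m_2 = (-0.5312)(0.5289) = -0.2810.

-0.281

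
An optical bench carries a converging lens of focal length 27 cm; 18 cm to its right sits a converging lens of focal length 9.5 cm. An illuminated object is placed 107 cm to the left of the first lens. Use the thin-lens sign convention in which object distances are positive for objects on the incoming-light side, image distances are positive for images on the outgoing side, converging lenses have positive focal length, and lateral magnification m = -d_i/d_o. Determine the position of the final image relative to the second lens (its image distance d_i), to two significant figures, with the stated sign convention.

6.2 cm

First lens: d_i1 = 1/(1/27 - 1/107) = 36.113 cm.
Since 36.113 cm > 18 cm, the first image lies past the second lens and serves as a virtual object: d_o2 = L - d_i1 = -18.113 cm.
Second lens: d_i2 = 1/(1/9.5 - 1/(-18.113)) = 6.232 cm.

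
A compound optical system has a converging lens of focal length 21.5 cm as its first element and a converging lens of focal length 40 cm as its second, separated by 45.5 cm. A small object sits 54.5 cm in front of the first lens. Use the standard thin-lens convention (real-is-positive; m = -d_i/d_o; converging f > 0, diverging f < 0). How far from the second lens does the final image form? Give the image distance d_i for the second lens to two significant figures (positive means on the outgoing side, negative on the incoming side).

Lens 1: 1/d_i1 = 1/f_1 - 1/d_o1 = 1/21.5 - 1/54.5 = 0.02816 cm^-1, so d_i1 = 35.508 cm.
Object distance for lens 2: d_o2 = 45.5 - 35.508 = 9.992 cm.
Lens 2: 1/d_i2 = 1/f_2 - 1/d_o2 = 1/40 - 1/(9.992) = -0.07508 cm^-1, so d_i2 = -13.320 cm.

-13 cm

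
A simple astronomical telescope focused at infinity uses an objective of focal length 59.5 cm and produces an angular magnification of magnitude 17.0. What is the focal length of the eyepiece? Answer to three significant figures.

3.50 cm

|M| = f_obj/f_eye, so f_eye = f_obj/|M| = 59.5/17.0 = 3.500 cm.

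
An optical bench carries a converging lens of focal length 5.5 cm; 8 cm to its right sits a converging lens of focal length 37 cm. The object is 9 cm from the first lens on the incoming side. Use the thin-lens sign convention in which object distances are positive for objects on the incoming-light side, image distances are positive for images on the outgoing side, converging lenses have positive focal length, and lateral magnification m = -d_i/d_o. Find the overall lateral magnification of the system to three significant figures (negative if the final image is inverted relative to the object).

First lens: d_i1 = 1/(1/5.5 - 1/9) = 14.143 cm.
m_1 = -(14.143)/9 = -1.5714.
This image would form 14.143 cm past lens 1, i.e. 6.143 cm beyond lens 2, so it is a virtual object for lens 2: d_o2 = 8 - 14.143 = -6.143 cm.
Second lens: d_i2 = 1/(1/37 - 1/(-6.143)) = 5.268 cm.
m_2 = -(5.268)/(-6.143) = 0.8576.
Total m = m_1 x m_2 = (-1.5714)(0.8576) = -1.3477.

-1.35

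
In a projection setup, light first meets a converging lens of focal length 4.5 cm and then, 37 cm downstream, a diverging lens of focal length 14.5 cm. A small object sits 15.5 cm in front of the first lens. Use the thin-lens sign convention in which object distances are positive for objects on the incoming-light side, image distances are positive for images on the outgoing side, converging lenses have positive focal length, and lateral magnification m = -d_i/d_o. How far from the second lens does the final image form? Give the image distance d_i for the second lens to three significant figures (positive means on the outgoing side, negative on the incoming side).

Lens 1: 1/d_i1 = 1/f_1 - 1/d_o1 = 1/4.5 - 1/15.5 = 0.15771 cm^-1, so d_i1 = 6.341 cm.
Object distance for lens 2: d_o2 = 37 - 6.341 = 30.659 cm.
Lens 2: 1/d_i2 = 1/f_2 - 1/d_o2 = 1/(-14.5) - 1/(30.659) = -0.10158 cm^-1, so d_i2 = -9.844 cm.

-9.84 cm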